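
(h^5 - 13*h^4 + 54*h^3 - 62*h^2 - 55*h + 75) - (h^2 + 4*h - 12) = h^5 - 13*h^4 + 54*h^3 - 63*h^2 - 59*h + 87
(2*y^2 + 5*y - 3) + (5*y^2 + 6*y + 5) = 7*y^2 + 11*y + 2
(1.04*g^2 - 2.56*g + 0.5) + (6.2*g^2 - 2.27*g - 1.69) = 7.24*g^2 - 4.83*g - 1.19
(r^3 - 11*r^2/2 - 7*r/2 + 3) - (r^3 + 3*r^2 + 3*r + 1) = -17*r^2/2 - 13*r/2 + 2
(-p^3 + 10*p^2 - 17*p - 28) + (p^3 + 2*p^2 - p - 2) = 12*p^2 - 18*p - 30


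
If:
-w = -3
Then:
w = 3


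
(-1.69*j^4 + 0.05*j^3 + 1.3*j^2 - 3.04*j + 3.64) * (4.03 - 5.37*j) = 9.0753*j^5 - 7.0792*j^4 - 6.7795*j^3 + 21.5638*j^2 - 31.798*j + 14.6692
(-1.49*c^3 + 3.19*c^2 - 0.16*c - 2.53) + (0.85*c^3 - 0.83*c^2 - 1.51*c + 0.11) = -0.64*c^3 + 2.36*c^2 - 1.67*c - 2.42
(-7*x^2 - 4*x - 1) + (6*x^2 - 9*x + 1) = -x^2 - 13*x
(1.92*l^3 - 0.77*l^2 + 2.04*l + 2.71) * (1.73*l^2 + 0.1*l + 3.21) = 3.3216*l^5 - 1.1401*l^4 + 9.6154*l^3 + 2.4206*l^2 + 6.8194*l + 8.6991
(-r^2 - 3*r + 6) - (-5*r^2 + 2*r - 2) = 4*r^2 - 5*r + 8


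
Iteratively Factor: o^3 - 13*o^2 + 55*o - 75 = (o - 5)*(o^2 - 8*o + 15) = (o - 5)^2*(o - 3)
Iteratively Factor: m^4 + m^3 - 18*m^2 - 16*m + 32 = (m - 1)*(m^3 + 2*m^2 - 16*m - 32) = (m - 1)*(m + 4)*(m^2 - 2*m - 8) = (m - 1)*(m + 2)*(m + 4)*(m - 4)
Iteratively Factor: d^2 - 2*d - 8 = (d + 2)*(d - 4)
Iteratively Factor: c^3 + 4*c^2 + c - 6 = (c + 3)*(c^2 + c - 2) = (c + 2)*(c + 3)*(c - 1)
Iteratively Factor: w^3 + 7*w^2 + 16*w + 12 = (w + 2)*(w^2 + 5*w + 6) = (w + 2)*(w + 3)*(w + 2)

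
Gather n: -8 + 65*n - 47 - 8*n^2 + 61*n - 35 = -8*n^2 + 126*n - 90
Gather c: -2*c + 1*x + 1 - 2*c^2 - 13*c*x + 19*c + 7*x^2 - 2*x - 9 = -2*c^2 + c*(17 - 13*x) + 7*x^2 - x - 8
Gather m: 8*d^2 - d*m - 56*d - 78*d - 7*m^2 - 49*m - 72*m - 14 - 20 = 8*d^2 - 134*d - 7*m^2 + m*(-d - 121) - 34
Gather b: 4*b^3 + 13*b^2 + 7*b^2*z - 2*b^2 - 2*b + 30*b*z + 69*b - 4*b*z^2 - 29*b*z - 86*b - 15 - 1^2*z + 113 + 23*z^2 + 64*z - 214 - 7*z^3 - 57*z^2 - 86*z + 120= 4*b^3 + b^2*(7*z + 11) + b*(-4*z^2 + z - 19) - 7*z^3 - 34*z^2 - 23*z + 4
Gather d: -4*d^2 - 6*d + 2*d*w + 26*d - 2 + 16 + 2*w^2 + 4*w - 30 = -4*d^2 + d*(2*w + 20) + 2*w^2 + 4*w - 16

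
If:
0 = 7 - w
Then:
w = 7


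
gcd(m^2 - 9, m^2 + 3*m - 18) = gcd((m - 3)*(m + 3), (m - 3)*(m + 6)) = m - 3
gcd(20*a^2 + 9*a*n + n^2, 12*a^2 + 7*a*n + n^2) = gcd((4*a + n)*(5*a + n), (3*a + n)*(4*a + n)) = 4*a + n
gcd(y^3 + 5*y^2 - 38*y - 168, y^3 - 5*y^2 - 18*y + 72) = y^2 - 2*y - 24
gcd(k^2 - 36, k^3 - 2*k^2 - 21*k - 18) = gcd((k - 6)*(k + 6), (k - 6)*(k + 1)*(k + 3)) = k - 6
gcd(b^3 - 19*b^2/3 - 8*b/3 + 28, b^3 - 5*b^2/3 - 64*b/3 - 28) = b^2 - 4*b - 12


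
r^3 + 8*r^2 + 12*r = r*(r + 2)*(r + 6)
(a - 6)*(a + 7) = a^2 + a - 42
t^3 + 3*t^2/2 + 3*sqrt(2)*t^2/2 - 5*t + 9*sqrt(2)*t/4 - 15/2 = (t + 3/2)*(t - sqrt(2))*(t + 5*sqrt(2)/2)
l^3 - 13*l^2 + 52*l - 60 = (l - 6)*(l - 5)*(l - 2)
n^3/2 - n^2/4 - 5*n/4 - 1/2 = (n/2 + 1/4)*(n - 2)*(n + 1)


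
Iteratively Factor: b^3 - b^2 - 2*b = (b)*(b^2 - b - 2) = b*(b - 2)*(b + 1)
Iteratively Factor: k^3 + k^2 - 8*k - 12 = (k + 2)*(k^2 - k - 6) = (k - 3)*(k + 2)*(k + 2)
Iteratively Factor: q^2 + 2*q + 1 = (q + 1)*(q + 1)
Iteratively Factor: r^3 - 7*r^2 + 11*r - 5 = (r - 5)*(r^2 - 2*r + 1) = (r - 5)*(r - 1)*(r - 1)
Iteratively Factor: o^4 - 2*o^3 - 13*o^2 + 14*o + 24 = (o + 1)*(o^3 - 3*o^2 - 10*o + 24) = (o - 2)*(o + 1)*(o^2 - o - 12) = (o - 2)*(o + 1)*(o + 3)*(o - 4)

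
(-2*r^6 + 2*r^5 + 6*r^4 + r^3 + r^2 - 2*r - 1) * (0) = 0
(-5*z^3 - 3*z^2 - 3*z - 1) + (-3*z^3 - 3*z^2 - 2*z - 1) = -8*z^3 - 6*z^2 - 5*z - 2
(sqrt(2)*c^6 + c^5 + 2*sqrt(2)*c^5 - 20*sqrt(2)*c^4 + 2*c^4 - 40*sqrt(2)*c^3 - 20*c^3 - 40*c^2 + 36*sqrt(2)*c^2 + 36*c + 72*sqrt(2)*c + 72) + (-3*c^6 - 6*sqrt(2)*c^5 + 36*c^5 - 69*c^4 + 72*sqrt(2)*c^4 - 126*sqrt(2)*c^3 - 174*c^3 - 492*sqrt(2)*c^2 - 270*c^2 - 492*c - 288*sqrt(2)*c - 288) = -3*c^6 + sqrt(2)*c^6 - 4*sqrt(2)*c^5 + 37*c^5 - 67*c^4 + 52*sqrt(2)*c^4 - 166*sqrt(2)*c^3 - 194*c^3 - 456*sqrt(2)*c^2 - 310*c^2 - 456*c - 216*sqrt(2)*c - 216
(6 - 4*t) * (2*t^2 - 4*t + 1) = -8*t^3 + 28*t^2 - 28*t + 6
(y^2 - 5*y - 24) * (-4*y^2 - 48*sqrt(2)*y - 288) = -4*y^4 - 48*sqrt(2)*y^3 + 20*y^3 - 192*y^2 + 240*sqrt(2)*y^2 + 1440*y + 1152*sqrt(2)*y + 6912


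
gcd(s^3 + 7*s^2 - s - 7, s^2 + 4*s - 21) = s + 7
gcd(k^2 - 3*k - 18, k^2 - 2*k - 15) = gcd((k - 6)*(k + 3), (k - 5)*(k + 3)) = k + 3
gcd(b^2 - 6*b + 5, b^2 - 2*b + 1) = b - 1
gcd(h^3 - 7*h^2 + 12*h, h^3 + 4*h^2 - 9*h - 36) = h - 3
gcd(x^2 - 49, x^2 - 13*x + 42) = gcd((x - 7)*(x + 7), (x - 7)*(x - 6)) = x - 7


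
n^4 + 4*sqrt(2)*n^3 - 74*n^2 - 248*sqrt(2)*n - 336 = (n - 6*sqrt(2))*(n + sqrt(2))*(n + 2*sqrt(2))*(n + 7*sqrt(2))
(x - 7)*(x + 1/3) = x^2 - 20*x/3 - 7/3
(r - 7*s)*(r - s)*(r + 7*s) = r^3 - r^2*s - 49*r*s^2 + 49*s^3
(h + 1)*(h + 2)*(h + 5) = h^3 + 8*h^2 + 17*h + 10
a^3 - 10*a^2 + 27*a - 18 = (a - 6)*(a - 3)*(a - 1)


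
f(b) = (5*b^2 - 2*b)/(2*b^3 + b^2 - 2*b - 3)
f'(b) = (10*b - 2)/(2*b^3 + b^2 - 2*b - 3) + (5*b^2 - 2*b)*(-6*b^2 - 2*b + 2)/(2*b^3 + b^2 - 2*b - 3)^2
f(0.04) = 0.02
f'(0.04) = 0.51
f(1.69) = 1.78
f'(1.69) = -2.94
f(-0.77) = -2.53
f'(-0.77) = 5.42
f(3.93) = 0.55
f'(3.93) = -0.13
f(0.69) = -0.31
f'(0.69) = -1.72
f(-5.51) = -0.55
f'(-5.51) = -0.12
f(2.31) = 0.99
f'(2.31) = -0.58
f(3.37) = 0.64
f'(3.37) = -0.19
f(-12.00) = -0.23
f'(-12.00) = -0.02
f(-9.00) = -0.31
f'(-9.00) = -0.04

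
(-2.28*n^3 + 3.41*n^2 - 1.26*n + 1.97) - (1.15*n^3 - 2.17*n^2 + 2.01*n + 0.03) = -3.43*n^3 + 5.58*n^2 - 3.27*n + 1.94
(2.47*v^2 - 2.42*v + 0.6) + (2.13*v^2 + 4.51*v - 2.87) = 4.6*v^2 + 2.09*v - 2.27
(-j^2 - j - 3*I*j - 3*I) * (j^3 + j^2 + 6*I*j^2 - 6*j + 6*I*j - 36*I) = -j^5 - 2*j^4 - 9*I*j^4 + 23*j^3 - 18*I*j^3 + 42*j^2 + 45*I*j^2 - 90*j + 54*I*j - 108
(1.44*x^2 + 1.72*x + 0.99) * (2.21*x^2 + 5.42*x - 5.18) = 3.1824*x^4 + 11.606*x^3 + 4.0511*x^2 - 3.5438*x - 5.1282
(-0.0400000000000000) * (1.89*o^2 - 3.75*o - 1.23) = -0.0756*o^2 + 0.15*o + 0.0492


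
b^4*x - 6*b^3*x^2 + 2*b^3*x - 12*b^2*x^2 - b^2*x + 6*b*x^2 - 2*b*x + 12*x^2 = (b - 1)*(b + 2)*(b - 6*x)*(b*x + x)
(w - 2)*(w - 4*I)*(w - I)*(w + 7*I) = w^4 - 2*w^3 + 2*I*w^3 + 31*w^2 - 4*I*w^2 - 62*w - 28*I*w + 56*I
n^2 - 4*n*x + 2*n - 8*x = (n + 2)*(n - 4*x)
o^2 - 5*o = o*(o - 5)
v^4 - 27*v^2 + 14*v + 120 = (v - 4)*(v - 3)*(v + 2)*(v + 5)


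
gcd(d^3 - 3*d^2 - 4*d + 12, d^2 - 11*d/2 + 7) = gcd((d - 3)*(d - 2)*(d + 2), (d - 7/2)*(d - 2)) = d - 2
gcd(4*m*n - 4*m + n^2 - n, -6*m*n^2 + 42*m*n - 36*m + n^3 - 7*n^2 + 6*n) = n - 1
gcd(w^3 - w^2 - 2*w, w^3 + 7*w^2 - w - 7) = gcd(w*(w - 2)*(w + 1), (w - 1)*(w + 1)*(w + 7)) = w + 1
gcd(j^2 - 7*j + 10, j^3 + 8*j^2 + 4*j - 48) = j - 2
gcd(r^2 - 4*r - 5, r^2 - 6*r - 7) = r + 1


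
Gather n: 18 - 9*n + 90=108 - 9*n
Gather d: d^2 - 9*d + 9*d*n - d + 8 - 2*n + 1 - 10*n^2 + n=d^2 + d*(9*n - 10) - 10*n^2 - n + 9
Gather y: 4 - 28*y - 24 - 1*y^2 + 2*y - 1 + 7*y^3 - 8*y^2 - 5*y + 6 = 7*y^3 - 9*y^2 - 31*y - 15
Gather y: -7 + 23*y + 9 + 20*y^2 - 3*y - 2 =20*y^2 + 20*y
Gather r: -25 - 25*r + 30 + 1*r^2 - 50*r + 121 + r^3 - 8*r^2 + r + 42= r^3 - 7*r^2 - 74*r + 168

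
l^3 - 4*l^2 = l^2*(l - 4)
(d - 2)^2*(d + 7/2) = d^3 - d^2/2 - 10*d + 14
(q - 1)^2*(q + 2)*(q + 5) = q^4 + 5*q^3 - 3*q^2 - 13*q + 10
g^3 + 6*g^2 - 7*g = g*(g - 1)*(g + 7)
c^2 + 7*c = c*(c + 7)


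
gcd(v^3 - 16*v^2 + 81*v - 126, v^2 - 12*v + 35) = v - 7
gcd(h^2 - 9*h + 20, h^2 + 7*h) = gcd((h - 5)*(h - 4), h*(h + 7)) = 1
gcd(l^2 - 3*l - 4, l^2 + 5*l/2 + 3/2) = l + 1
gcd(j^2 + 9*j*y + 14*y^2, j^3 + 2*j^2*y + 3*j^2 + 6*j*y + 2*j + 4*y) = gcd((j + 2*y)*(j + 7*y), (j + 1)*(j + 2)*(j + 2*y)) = j + 2*y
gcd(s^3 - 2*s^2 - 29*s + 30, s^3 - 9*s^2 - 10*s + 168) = s - 6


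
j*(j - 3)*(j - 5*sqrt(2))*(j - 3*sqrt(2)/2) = j^4 - 13*sqrt(2)*j^3/2 - 3*j^3 + 15*j^2 + 39*sqrt(2)*j^2/2 - 45*j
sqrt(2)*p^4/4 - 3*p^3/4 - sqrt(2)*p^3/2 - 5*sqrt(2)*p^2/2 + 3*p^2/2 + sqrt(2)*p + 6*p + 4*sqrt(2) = (p/2 + 1)*(p - 4)*(p - 2*sqrt(2))*(sqrt(2)*p/2 + 1/2)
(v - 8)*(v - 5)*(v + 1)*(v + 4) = v^4 - 8*v^3 - 21*v^2 + 148*v + 160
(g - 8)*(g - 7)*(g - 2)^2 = g^4 - 19*g^3 + 120*g^2 - 284*g + 224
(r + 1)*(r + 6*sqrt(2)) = r^2 + r + 6*sqrt(2)*r + 6*sqrt(2)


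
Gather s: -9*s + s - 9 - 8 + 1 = -8*s - 16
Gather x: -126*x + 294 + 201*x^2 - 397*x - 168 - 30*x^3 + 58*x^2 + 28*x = -30*x^3 + 259*x^2 - 495*x + 126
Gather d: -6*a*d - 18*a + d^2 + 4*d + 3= -18*a + d^2 + d*(4 - 6*a) + 3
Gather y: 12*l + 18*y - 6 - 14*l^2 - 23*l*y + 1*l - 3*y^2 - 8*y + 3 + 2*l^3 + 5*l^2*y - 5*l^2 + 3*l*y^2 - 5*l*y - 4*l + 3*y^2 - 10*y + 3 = 2*l^3 - 19*l^2 + 3*l*y^2 + 9*l + y*(5*l^2 - 28*l)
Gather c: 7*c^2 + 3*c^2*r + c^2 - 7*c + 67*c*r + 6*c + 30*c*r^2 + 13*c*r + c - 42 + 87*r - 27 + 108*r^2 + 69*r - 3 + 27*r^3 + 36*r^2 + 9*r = c^2*(3*r + 8) + c*(30*r^2 + 80*r) + 27*r^3 + 144*r^2 + 165*r - 72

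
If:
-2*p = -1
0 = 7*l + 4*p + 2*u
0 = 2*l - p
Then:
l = 1/4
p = 1/2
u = -15/8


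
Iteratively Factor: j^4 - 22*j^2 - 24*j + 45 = (j - 1)*(j^3 + j^2 - 21*j - 45) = (j - 1)*(j + 3)*(j^2 - 2*j - 15) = (j - 1)*(j + 3)^2*(j - 5)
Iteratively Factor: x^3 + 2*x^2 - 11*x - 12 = (x + 1)*(x^2 + x - 12) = (x + 1)*(x + 4)*(x - 3)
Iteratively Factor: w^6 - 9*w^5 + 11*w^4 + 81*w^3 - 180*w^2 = (w - 4)*(w^5 - 5*w^4 - 9*w^3 + 45*w^2) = w*(w - 4)*(w^4 - 5*w^3 - 9*w^2 + 45*w) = w*(w - 5)*(w - 4)*(w^3 - 9*w) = w*(w - 5)*(w - 4)*(w - 3)*(w^2 + 3*w) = w^2*(w - 5)*(w - 4)*(w - 3)*(w + 3)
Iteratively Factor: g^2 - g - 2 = (g - 2)*(g + 1)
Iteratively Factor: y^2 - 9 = (y + 3)*(y - 3)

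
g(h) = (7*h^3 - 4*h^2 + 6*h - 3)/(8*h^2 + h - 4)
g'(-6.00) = 0.83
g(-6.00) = -6.10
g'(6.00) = 0.85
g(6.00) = 4.83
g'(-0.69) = -171.09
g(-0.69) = 12.87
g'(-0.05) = -1.56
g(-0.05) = 0.82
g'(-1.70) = -0.50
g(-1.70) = -3.40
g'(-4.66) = 0.79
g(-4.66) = -5.01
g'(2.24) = 0.71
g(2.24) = 1.80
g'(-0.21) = -2.95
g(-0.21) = 1.17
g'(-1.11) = -9.39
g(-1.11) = -5.09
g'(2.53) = 0.74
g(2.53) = 2.01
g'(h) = (-16*h - 1)*(7*h^3 - 4*h^2 + 6*h - 3)/(8*h^2 + h - 4)^2 + (21*h^2 - 8*h + 6)/(8*h^2 + h - 4)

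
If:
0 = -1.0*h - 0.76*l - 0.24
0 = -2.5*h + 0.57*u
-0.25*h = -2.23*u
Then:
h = 0.00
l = -0.32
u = 0.00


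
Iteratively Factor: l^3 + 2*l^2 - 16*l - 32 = (l + 2)*(l^2 - 16) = (l - 4)*(l + 2)*(l + 4)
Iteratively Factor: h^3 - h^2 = (h)*(h^2 - h) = h*(h - 1)*(h)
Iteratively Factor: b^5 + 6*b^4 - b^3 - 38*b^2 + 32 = (b - 2)*(b^4 + 8*b^3 + 15*b^2 - 8*b - 16) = (b - 2)*(b - 1)*(b^3 + 9*b^2 + 24*b + 16) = (b - 2)*(b - 1)*(b + 4)*(b^2 + 5*b + 4) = (b - 2)*(b - 1)*(b + 4)^2*(b + 1)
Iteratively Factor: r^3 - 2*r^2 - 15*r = (r)*(r^2 - 2*r - 15) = r*(r - 5)*(r + 3)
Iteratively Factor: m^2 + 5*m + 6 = (m + 3)*(m + 2)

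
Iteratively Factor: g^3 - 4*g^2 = (g - 4)*(g^2) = g*(g - 4)*(g)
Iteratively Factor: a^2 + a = (a + 1)*(a)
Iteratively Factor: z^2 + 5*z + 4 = (z + 1)*(z + 4)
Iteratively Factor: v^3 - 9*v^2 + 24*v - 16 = (v - 4)*(v^2 - 5*v + 4) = (v - 4)^2*(v - 1)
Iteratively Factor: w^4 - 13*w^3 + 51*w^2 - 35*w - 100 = (w - 4)*(w^3 - 9*w^2 + 15*w + 25) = (w - 5)*(w - 4)*(w^2 - 4*w - 5) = (w - 5)^2*(w - 4)*(w + 1)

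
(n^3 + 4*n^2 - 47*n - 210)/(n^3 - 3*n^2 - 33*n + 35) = (n + 6)/(n - 1)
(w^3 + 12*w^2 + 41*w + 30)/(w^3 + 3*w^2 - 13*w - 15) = (w + 6)/(w - 3)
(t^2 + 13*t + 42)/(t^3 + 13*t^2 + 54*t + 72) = (t + 7)/(t^2 + 7*t + 12)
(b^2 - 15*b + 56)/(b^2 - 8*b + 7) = (b - 8)/(b - 1)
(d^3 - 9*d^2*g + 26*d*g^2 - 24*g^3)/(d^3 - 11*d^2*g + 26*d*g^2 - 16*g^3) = (d^2 - 7*d*g + 12*g^2)/(d^2 - 9*d*g + 8*g^2)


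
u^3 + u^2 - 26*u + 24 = (u - 4)*(u - 1)*(u + 6)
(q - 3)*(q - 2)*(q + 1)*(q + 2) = q^4 - 2*q^3 - 7*q^2 + 8*q + 12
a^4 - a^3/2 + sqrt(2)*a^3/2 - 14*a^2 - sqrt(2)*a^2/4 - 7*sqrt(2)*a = a*(a - 4)*(a + 7/2)*(a + sqrt(2)/2)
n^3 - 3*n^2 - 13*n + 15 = (n - 5)*(n - 1)*(n + 3)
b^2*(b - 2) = b^3 - 2*b^2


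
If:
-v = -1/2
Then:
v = 1/2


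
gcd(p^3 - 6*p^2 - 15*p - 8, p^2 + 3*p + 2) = p + 1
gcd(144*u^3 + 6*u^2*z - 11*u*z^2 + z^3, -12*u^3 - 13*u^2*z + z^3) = 3*u + z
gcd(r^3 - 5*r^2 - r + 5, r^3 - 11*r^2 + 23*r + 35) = r^2 - 4*r - 5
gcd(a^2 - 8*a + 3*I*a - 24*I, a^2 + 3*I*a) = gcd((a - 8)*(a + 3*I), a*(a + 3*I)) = a + 3*I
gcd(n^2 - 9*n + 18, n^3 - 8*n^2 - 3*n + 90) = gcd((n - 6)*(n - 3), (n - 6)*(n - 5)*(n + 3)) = n - 6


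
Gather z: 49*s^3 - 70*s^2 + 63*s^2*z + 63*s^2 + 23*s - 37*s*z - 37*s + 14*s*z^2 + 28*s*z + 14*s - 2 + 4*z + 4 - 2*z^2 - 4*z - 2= 49*s^3 - 7*s^2 + z^2*(14*s - 2) + z*(63*s^2 - 9*s)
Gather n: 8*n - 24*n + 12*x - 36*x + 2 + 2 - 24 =-16*n - 24*x - 20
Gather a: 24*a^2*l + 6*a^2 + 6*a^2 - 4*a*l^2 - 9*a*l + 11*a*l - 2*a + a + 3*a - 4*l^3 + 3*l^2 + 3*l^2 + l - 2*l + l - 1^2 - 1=a^2*(24*l + 12) + a*(-4*l^2 + 2*l + 2) - 4*l^3 + 6*l^2 - 2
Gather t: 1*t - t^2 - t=-t^2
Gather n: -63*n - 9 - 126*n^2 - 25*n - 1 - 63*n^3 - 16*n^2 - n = -63*n^3 - 142*n^2 - 89*n - 10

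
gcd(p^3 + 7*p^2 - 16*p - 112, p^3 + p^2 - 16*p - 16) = p^2 - 16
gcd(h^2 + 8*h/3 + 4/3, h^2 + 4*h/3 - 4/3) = h + 2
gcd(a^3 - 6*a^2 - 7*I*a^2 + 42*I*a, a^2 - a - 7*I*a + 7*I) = a - 7*I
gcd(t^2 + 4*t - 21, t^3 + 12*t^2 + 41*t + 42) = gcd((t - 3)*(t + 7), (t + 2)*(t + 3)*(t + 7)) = t + 7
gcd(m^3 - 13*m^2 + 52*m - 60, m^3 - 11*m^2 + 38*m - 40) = m^2 - 7*m + 10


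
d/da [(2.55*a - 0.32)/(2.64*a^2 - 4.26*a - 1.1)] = (-6.732*a^2 + 1.6896*a - 4.1682)/(6.9696*a^4 - 22.4928*a^3 + 12.3396*a^2 + 9.372*a + 1.21)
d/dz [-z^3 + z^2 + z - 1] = -3*z^2 + 2*z + 1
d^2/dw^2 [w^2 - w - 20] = 2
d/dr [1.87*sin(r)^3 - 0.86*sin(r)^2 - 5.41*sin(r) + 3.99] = (5.61*sin(r)^2 - 1.72*sin(r) - 5.41)*cos(r)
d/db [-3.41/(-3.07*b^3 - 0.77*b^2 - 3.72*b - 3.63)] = (-31.4061*b^2 - 5.2514*b - 12.6852)/(3.07*b^3 + 0.77*b^2 + 3.72*b + 3.63)^2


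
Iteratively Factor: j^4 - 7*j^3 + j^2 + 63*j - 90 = (j + 3)*(j^3 - 10*j^2 + 31*j - 30) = (j - 2)*(j + 3)*(j^2 - 8*j + 15) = (j - 3)*(j - 2)*(j + 3)*(j - 5)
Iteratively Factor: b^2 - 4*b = (b - 4)*(b)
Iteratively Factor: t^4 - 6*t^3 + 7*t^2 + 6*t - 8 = (t - 4)*(t^3 - 2*t^2 - t + 2) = (t - 4)*(t - 2)*(t^2 - 1) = (t - 4)*(t - 2)*(t - 1)*(t + 1)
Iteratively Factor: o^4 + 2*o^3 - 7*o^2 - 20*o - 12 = (o + 2)*(o^3 - 7*o - 6) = (o + 1)*(o + 2)*(o^2 - o - 6) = (o + 1)*(o + 2)^2*(o - 3)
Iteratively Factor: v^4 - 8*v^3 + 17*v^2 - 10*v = (v - 2)*(v^3 - 6*v^2 + 5*v) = (v - 2)*(v - 1)*(v^2 - 5*v) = v*(v - 2)*(v - 1)*(v - 5)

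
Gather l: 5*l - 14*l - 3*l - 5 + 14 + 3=12 - 12*l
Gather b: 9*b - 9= 9*b - 9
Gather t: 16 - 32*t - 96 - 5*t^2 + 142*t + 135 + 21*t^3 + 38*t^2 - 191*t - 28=21*t^3 + 33*t^2 - 81*t + 27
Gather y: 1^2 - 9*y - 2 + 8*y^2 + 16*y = 8*y^2 + 7*y - 1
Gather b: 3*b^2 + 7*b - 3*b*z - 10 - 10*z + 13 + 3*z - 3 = 3*b^2 + b*(7 - 3*z) - 7*z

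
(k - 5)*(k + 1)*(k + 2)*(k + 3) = k^4 + k^3 - 19*k^2 - 49*k - 30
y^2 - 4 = (y - 2)*(y + 2)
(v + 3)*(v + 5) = v^2 + 8*v + 15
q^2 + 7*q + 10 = (q + 2)*(q + 5)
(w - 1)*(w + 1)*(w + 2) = w^3 + 2*w^2 - w - 2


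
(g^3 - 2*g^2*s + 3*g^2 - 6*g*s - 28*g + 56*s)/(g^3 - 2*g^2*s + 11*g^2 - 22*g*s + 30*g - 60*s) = (g^2 + 3*g - 28)/(g^2 + 11*g + 30)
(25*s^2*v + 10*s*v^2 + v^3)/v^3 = 25*s^2/v^2 + 10*s/v + 1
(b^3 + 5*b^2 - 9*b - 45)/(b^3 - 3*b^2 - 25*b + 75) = (b + 3)/(b - 5)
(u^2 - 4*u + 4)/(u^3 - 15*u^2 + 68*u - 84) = (u - 2)/(u^2 - 13*u + 42)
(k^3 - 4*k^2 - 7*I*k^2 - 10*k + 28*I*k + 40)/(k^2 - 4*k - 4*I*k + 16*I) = (k^2 - 7*I*k - 10)/(k - 4*I)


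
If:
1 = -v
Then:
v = -1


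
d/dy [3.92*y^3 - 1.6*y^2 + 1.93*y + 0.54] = 11.76*y^2 - 3.2*y + 1.93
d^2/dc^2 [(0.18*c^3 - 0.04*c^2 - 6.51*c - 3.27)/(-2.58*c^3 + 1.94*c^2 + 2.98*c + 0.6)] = (3.5527136788005e-15*c^7 - 1.26936000000001*c^6 + 251.695512*c^5 + 64.19556*c^4 - 115.140544*c^3 + 41.7147840000001*c^2 + 97.944264*c + 27.214296)/(17.173512*c^9 - 38.740248*c^8 - 30.377952*c^7 + 70.210072*c^6 + 53.106432*c^5 - 30.780168*c^4 - 44.489512*c^3 - 18.07992*c^2 - 3.2184*c - 0.216)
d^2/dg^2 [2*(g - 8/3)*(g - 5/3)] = 4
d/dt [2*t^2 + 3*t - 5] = 4*t + 3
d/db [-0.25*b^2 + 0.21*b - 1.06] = 0.21 - 0.5*b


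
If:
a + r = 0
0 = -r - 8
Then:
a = 8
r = -8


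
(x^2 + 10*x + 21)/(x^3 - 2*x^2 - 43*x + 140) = (x + 3)/(x^2 - 9*x + 20)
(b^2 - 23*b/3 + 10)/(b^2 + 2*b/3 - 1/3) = (3*b^2 - 23*b + 30)/(3*b^2 + 2*b - 1)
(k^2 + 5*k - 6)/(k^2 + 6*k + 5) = (k^2 + 5*k - 6)/(k^2 + 6*k + 5)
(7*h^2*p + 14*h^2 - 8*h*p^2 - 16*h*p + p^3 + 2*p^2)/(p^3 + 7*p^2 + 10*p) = (7*h^2 - 8*h*p + p^2)/(p*(p + 5))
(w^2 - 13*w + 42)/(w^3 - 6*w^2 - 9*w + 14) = (w - 6)/(w^2 + w - 2)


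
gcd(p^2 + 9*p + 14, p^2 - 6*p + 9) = 1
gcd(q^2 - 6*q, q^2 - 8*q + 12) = q - 6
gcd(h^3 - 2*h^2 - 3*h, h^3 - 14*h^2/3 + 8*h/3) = h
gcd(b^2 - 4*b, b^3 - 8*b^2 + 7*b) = b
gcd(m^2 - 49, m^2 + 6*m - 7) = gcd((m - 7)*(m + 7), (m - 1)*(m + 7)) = m + 7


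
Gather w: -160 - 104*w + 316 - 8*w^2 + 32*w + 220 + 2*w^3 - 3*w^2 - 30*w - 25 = 2*w^3 - 11*w^2 - 102*w + 351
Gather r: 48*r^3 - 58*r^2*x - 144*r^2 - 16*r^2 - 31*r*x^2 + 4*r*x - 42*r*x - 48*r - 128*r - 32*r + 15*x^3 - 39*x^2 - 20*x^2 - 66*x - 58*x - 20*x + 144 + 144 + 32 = 48*r^3 + r^2*(-58*x - 160) + r*(-31*x^2 - 38*x - 208) + 15*x^3 - 59*x^2 - 144*x + 320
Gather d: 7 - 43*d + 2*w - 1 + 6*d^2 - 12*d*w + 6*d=6*d^2 + d*(-12*w - 37) + 2*w + 6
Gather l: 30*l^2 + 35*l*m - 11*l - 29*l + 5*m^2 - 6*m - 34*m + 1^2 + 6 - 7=30*l^2 + l*(35*m - 40) + 5*m^2 - 40*m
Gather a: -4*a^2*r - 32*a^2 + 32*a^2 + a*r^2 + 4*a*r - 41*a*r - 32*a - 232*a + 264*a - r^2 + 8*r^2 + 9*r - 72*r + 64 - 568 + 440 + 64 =-4*a^2*r + a*(r^2 - 37*r) + 7*r^2 - 63*r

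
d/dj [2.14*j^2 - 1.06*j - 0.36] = 4.28*j - 1.06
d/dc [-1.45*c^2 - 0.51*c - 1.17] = -2.9*c - 0.51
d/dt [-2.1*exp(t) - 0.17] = -2.1*exp(t)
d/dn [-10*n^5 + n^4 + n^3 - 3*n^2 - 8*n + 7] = -50*n^4 + 4*n^3 + 3*n^2 - 6*n - 8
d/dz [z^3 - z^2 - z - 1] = 3*z^2 - 2*z - 1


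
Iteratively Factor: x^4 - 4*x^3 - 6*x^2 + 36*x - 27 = (x - 3)*(x^3 - x^2 - 9*x + 9) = (x - 3)*(x - 1)*(x^2 - 9) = (x - 3)*(x - 1)*(x + 3)*(x - 3)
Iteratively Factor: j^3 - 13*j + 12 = (j - 3)*(j^2 + 3*j - 4) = (j - 3)*(j - 1)*(j + 4)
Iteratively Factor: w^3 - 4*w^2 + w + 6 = (w - 2)*(w^2 - 2*w - 3) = (w - 3)*(w - 2)*(w + 1)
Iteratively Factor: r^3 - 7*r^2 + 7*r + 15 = (r + 1)*(r^2 - 8*r + 15) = (r - 5)*(r + 1)*(r - 3)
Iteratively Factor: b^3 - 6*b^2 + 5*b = (b - 5)*(b^2 - b) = (b - 5)*(b - 1)*(b)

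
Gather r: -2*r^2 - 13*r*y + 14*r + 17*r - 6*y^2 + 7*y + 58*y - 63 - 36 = -2*r^2 + r*(31 - 13*y) - 6*y^2 + 65*y - 99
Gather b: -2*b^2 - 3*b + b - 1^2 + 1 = -2*b^2 - 2*b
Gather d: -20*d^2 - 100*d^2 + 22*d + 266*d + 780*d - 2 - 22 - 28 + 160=-120*d^2 + 1068*d + 108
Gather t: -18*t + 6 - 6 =-18*t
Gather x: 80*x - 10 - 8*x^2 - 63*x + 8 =-8*x^2 + 17*x - 2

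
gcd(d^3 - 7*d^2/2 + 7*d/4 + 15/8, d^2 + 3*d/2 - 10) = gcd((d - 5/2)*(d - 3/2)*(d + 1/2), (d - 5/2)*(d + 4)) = d - 5/2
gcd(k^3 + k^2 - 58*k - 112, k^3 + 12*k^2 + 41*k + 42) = k^2 + 9*k + 14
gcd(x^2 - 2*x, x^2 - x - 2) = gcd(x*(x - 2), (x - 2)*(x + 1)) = x - 2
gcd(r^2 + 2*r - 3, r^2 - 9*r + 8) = r - 1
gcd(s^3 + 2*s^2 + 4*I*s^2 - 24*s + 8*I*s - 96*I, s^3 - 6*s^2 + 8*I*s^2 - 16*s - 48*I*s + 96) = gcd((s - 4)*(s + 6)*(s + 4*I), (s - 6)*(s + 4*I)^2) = s + 4*I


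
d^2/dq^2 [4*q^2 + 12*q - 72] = 8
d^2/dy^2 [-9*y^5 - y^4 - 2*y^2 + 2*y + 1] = -180*y^3 - 12*y^2 - 4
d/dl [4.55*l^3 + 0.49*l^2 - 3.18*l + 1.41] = 13.65*l^2 + 0.98*l - 3.18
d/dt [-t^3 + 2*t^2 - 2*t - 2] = -3*t^2 + 4*t - 2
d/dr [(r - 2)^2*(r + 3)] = (r - 2)*(3*r + 4)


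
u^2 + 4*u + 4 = (u + 2)^2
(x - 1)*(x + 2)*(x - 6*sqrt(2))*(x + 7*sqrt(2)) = x^4 + x^3 + sqrt(2)*x^3 - 86*x^2 + sqrt(2)*x^2 - 84*x - 2*sqrt(2)*x + 168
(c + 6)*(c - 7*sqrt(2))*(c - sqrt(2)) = c^3 - 8*sqrt(2)*c^2 + 6*c^2 - 48*sqrt(2)*c + 14*c + 84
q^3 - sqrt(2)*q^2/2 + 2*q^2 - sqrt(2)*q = q*(q + 2)*(q - sqrt(2)/2)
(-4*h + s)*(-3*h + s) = 12*h^2 - 7*h*s + s^2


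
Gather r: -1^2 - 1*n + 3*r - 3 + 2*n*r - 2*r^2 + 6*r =-n - 2*r^2 + r*(2*n + 9) - 4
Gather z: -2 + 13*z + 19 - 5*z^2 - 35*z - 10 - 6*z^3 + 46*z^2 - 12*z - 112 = -6*z^3 + 41*z^2 - 34*z - 105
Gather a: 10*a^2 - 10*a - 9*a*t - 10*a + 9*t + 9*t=10*a^2 + a*(-9*t - 20) + 18*t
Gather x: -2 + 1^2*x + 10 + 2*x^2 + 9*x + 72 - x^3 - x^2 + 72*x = -x^3 + x^2 + 82*x + 80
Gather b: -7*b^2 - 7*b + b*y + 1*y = -7*b^2 + b*(y - 7) + y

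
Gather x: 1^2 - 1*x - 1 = -x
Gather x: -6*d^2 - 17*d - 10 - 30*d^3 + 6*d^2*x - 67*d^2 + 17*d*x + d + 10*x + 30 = -30*d^3 - 73*d^2 - 16*d + x*(6*d^2 + 17*d + 10) + 20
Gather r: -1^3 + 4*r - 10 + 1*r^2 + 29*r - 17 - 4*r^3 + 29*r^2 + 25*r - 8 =-4*r^3 + 30*r^2 + 58*r - 36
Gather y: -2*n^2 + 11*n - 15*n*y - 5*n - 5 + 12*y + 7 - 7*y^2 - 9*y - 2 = -2*n^2 + 6*n - 7*y^2 + y*(3 - 15*n)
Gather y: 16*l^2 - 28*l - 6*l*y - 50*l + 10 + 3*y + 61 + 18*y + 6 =16*l^2 - 78*l + y*(21 - 6*l) + 77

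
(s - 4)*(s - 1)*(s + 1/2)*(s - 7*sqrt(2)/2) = s^4 - 7*sqrt(2)*s^3/2 - 9*s^3/2 + 3*s^2/2 + 63*sqrt(2)*s^2/4 - 21*sqrt(2)*s/4 + 2*s - 7*sqrt(2)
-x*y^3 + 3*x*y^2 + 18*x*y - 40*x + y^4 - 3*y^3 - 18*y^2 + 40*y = (-x + y)*(y - 5)*(y - 2)*(y + 4)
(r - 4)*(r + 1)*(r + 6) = r^3 + 3*r^2 - 22*r - 24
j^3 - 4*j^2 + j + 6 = (j - 3)*(j - 2)*(j + 1)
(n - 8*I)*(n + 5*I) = n^2 - 3*I*n + 40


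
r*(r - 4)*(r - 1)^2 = r^4 - 6*r^3 + 9*r^2 - 4*r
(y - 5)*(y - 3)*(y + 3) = y^3 - 5*y^2 - 9*y + 45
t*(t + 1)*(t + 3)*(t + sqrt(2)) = t^4 + sqrt(2)*t^3 + 4*t^3 + 3*t^2 + 4*sqrt(2)*t^2 + 3*sqrt(2)*t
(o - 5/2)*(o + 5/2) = o^2 - 25/4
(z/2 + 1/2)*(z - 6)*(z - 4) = z^3/2 - 9*z^2/2 + 7*z + 12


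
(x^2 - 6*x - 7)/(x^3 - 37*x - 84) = (x + 1)/(x^2 + 7*x + 12)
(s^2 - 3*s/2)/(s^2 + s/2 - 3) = s/(s + 2)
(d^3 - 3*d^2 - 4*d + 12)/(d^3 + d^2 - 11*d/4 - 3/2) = 4*(d^2 - 5*d + 6)/(4*d^2 - 4*d - 3)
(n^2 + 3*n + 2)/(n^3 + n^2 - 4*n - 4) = 1/(n - 2)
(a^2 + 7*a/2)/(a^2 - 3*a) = (a + 7/2)/(a - 3)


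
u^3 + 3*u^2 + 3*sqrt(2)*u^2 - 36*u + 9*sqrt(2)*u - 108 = (u + 3)*(u - 3*sqrt(2))*(u + 6*sqrt(2))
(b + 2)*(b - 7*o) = b^2 - 7*b*o + 2*b - 14*o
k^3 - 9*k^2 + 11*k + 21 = (k - 7)*(k - 3)*(k + 1)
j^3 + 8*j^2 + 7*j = j*(j + 1)*(j + 7)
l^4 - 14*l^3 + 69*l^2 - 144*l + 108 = (l - 6)*(l - 3)^2*(l - 2)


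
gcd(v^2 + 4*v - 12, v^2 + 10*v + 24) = v + 6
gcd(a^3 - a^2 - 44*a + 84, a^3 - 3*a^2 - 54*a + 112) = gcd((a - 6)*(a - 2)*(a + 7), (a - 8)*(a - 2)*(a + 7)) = a^2 + 5*a - 14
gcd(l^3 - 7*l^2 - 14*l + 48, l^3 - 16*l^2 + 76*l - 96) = l^2 - 10*l + 16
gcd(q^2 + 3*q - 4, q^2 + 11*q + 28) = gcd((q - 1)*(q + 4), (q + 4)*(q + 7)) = q + 4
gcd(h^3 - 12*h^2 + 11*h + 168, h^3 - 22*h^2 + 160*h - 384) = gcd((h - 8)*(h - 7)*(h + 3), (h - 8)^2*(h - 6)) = h - 8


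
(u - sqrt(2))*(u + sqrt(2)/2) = u^2 - sqrt(2)*u/2 - 1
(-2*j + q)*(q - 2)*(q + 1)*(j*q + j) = -2*j^2*q^3 + 6*j^2*q + 4*j^2 + j*q^4 - 3*j*q^2 - 2*j*q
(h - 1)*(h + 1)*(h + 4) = h^3 + 4*h^2 - h - 4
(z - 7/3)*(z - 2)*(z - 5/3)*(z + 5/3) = z^4 - 13*z^3/3 + 17*z^2/9 + 325*z/27 - 350/27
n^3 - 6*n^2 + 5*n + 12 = (n - 4)*(n - 3)*(n + 1)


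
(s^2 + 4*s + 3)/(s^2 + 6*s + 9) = (s + 1)/(s + 3)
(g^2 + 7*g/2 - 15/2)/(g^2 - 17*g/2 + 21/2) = (g + 5)/(g - 7)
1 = 1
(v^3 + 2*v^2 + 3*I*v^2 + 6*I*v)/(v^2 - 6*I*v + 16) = v*(v^2 + v*(2 + 3*I) + 6*I)/(v^2 - 6*I*v + 16)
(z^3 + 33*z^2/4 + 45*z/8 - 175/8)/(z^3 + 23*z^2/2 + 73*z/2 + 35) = (z - 5/4)/(z + 2)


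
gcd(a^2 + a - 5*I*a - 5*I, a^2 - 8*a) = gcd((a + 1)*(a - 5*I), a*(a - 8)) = 1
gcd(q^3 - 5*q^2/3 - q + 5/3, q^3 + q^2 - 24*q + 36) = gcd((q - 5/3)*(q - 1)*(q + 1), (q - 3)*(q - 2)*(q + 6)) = 1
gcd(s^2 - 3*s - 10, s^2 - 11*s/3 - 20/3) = s - 5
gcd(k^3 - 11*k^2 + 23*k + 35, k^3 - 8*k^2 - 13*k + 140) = k^2 - 12*k + 35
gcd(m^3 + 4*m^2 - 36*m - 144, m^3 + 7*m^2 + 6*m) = m + 6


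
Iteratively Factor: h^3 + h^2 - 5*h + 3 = (h - 1)*(h^2 + 2*h - 3) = (h - 1)^2*(h + 3)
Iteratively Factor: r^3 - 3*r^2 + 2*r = (r - 1)*(r^2 - 2*r) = (r - 2)*(r - 1)*(r)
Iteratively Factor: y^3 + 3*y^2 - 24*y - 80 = (y - 5)*(y^2 + 8*y + 16) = (y - 5)*(y + 4)*(y + 4)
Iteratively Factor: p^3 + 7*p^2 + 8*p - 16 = (p - 1)*(p^2 + 8*p + 16) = (p - 1)*(p + 4)*(p + 4)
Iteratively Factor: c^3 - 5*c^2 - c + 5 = (c - 5)*(c^2 - 1) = (c - 5)*(c + 1)*(c - 1)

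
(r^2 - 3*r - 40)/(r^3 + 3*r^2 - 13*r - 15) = (r - 8)/(r^2 - 2*r - 3)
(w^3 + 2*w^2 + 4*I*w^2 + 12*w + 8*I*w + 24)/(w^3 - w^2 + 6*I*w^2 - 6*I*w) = (w^2 + 2*w*(1 - I) - 4*I)/(w*(w - 1))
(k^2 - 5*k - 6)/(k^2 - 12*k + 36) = (k + 1)/(k - 6)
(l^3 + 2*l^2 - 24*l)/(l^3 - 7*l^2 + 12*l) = (l + 6)/(l - 3)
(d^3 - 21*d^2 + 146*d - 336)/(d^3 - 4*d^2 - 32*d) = (d^2 - 13*d + 42)/(d*(d + 4))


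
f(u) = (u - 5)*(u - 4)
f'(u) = 2*u - 9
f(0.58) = 15.12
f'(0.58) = -7.84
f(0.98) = 12.14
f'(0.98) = -7.04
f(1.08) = 11.45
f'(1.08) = -6.84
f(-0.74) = 27.21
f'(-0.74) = -10.48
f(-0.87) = 28.59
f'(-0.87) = -10.74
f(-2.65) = 50.87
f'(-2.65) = -14.30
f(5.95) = 1.85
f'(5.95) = 2.90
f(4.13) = -0.11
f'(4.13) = -0.74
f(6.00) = 2.00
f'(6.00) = 3.00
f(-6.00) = 110.00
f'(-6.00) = -21.00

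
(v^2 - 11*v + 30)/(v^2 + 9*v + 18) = (v^2 - 11*v + 30)/(v^2 + 9*v + 18)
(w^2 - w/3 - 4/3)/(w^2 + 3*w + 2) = (w - 4/3)/(w + 2)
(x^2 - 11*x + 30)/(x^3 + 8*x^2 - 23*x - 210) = (x - 6)/(x^2 + 13*x + 42)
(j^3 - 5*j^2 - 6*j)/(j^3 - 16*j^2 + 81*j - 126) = j*(j + 1)/(j^2 - 10*j + 21)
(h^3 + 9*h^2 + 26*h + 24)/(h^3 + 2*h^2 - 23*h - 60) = (h + 2)/(h - 5)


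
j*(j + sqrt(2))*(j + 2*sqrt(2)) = j^3 + 3*sqrt(2)*j^2 + 4*j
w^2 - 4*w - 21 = (w - 7)*(w + 3)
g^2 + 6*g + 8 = (g + 2)*(g + 4)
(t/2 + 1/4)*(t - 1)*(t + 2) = t^3/2 + 3*t^2/4 - 3*t/4 - 1/2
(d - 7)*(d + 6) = d^2 - d - 42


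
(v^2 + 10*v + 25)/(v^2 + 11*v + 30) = (v + 5)/(v + 6)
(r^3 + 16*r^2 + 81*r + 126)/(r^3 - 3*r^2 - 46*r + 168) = (r^2 + 9*r + 18)/(r^2 - 10*r + 24)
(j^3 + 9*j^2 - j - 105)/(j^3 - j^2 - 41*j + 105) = (j + 5)/(j - 5)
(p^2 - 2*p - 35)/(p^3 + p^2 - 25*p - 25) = (p - 7)/(p^2 - 4*p - 5)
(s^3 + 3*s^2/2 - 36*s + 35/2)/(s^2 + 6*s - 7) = (2*s^2 - 11*s + 5)/(2*(s - 1))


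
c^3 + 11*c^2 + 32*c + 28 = (c + 2)^2*(c + 7)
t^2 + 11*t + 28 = (t + 4)*(t + 7)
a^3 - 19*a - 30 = (a - 5)*(a + 2)*(a + 3)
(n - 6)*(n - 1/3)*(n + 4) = n^3 - 7*n^2/3 - 70*n/3 + 8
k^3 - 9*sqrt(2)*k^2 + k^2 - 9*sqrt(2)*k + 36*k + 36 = (k + 1)*(k - 6*sqrt(2))*(k - 3*sqrt(2))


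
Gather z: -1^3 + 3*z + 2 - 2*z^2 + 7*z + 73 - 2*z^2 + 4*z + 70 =-4*z^2 + 14*z + 144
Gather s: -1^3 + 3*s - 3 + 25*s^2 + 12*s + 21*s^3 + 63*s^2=21*s^3 + 88*s^2 + 15*s - 4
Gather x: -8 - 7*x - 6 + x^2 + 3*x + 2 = x^2 - 4*x - 12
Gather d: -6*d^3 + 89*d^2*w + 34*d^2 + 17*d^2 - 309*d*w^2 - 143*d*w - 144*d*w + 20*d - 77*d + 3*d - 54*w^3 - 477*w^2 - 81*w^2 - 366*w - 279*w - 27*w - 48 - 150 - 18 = -6*d^3 + d^2*(89*w + 51) + d*(-309*w^2 - 287*w - 54) - 54*w^3 - 558*w^2 - 672*w - 216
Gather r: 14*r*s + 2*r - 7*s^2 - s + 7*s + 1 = r*(14*s + 2) - 7*s^2 + 6*s + 1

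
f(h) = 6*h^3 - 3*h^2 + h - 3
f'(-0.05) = 1.34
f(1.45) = 10.43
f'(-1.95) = 81.14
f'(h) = 18*h^2 - 6*h + 1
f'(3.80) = 238.12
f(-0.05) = -3.06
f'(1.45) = 30.14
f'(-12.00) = 2665.00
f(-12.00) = -10815.00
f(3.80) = 286.71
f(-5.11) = -887.04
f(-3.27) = -248.14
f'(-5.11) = 501.68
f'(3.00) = 145.00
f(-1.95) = -60.85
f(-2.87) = -172.42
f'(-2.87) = 166.48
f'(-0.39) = 6.08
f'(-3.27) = 213.09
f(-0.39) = -4.20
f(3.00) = 135.00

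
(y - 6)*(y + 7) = y^2 + y - 42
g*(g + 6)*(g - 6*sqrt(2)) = g^3 - 6*sqrt(2)*g^2 + 6*g^2 - 36*sqrt(2)*g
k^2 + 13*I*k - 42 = (k + 6*I)*(k + 7*I)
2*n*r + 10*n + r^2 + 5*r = (2*n + r)*(r + 5)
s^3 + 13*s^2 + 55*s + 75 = (s + 3)*(s + 5)^2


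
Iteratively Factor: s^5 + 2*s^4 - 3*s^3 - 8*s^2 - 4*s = (s + 2)*(s^4 - 3*s^2 - 2*s) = s*(s + 2)*(s^3 - 3*s - 2) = s*(s + 1)*(s + 2)*(s^2 - s - 2) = s*(s - 2)*(s + 1)*(s + 2)*(s + 1)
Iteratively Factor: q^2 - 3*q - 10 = (q + 2)*(q - 5)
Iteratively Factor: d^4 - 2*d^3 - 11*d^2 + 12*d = (d + 3)*(d^3 - 5*d^2 + 4*d) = (d - 1)*(d + 3)*(d^2 - 4*d) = d*(d - 1)*(d + 3)*(d - 4)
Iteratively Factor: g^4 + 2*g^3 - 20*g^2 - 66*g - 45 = (g - 5)*(g^3 + 7*g^2 + 15*g + 9) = (g - 5)*(g + 1)*(g^2 + 6*g + 9) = (g - 5)*(g + 1)*(g + 3)*(g + 3)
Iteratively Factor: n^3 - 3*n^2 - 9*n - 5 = (n - 5)*(n^2 + 2*n + 1) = (n - 5)*(n + 1)*(n + 1)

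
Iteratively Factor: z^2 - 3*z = (z - 3)*(z)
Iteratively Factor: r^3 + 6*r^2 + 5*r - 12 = (r + 3)*(r^2 + 3*r - 4) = (r - 1)*(r + 3)*(r + 4)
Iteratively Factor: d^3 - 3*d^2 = (d)*(d^2 - 3*d) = d*(d - 3)*(d)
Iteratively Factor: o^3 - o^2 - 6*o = (o + 2)*(o^2 - 3*o) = (o - 3)*(o + 2)*(o)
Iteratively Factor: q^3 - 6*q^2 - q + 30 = (q + 2)*(q^2 - 8*q + 15) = (q - 5)*(q + 2)*(q - 3)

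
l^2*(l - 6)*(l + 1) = l^4 - 5*l^3 - 6*l^2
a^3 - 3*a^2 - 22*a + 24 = (a - 6)*(a - 1)*(a + 4)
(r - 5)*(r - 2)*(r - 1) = r^3 - 8*r^2 + 17*r - 10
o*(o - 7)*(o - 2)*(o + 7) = o^4 - 2*o^3 - 49*o^2 + 98*o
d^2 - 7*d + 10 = (d - 5)*(d - 2)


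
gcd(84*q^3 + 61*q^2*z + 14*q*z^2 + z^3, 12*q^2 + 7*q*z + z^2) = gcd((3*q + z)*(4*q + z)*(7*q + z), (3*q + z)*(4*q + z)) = 12*q^2 + 7*q*z + z^2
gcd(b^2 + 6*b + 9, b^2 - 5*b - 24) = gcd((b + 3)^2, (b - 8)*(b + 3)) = b + 3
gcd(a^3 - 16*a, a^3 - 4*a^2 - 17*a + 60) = a + 4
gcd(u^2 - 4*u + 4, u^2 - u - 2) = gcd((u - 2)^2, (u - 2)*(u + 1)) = u - 2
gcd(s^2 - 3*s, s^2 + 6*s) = s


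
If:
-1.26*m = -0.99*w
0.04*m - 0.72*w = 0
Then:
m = 0.00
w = 0.00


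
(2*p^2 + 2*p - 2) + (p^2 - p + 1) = 3*p^2 + p - 1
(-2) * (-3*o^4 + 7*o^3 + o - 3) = 6*o^4 - 14*o^3 - 2*o + 6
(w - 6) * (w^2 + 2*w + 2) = w^3 - 4*w^2 - 10*w - 12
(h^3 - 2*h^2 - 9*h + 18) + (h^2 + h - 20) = h^3 - h^2 - 8*h - 2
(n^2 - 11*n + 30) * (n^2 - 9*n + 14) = n^4 - 20*n^3 + 143*n^2 - 424*n + 420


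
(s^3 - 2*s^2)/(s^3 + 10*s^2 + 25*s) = s*(s - 2)/(s^2 + 10*s + 25)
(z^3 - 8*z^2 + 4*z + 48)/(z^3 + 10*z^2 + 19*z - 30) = (z^3 - 8*z^2 + 4*z + 48)/(z^3 + 10*z^2 + 19*z - 30)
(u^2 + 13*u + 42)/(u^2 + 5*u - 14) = (u + 6)/(u - 2)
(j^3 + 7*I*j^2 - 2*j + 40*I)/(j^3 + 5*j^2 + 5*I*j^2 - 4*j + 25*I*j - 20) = (j^2 + 3*I*j + 10)/(j^2 + j*(5 + I) + 5*I)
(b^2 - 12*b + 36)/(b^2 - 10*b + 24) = (b - 6)/(b - 4)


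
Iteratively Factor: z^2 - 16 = (z + 4)*(z - 4)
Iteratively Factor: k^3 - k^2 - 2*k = (k)*(k^2 - k - 2) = k*(k + 1)*(k - 2)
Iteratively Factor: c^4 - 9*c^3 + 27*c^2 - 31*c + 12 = (c - 1)*(c^3 - 8*c^2 + 19*c - 12) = (c - 3)*(c - 1)*(c^2 - 5*c + 4) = (c - 4)*(c - 3)*(c - 1)*(c - 1)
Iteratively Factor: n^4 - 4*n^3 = (n)*(n^3 - 4*n^2) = n^2*(n^2 - 4*n) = n^3*(n - 4)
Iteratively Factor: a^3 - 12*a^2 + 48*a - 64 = (a - 4)*(a^2 - 8*a + 16) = (a - 4)^2*(a - 4)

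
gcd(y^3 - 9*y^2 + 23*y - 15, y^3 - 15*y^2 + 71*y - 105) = y^2 - 8*y + 15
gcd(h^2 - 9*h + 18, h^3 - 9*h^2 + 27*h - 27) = h - 3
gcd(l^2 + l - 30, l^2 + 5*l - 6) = l + 6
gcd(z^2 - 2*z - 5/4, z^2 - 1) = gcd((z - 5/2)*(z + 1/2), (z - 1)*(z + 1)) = 1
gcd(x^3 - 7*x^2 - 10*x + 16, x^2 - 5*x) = 1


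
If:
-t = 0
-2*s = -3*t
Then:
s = 0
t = 0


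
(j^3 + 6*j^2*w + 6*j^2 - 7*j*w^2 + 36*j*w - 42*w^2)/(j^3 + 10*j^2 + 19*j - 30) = (j^2 + 6*j*w - 7*w^2)/(j^2 + 4*j - 5)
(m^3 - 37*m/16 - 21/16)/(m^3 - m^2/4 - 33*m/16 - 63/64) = 4*(m + 1)/(4*m + 3)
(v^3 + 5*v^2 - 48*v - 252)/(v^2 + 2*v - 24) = (v^2 - v - 42)/(v - 4)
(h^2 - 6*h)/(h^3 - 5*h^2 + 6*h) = (h - 6)/(h^2 - 5*h + 6)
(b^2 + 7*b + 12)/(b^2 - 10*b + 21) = (b^2 + 7*b + 12)/(b^2 - 10*b + 21)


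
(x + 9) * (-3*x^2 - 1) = -3*x^3 - 27*x^2 - x - 9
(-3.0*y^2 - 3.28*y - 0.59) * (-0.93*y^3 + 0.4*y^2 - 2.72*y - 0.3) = 2.79*y^5 + 1.8504*y^4 + 7.3967*y^3 + 9.5856*y^2 + 2.5888*y + 0.177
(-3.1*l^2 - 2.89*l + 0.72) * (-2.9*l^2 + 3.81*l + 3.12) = 8.99*l^4 - 3.43*l^3 - 22.7709*l^2 - 6.2736*l + 2.2464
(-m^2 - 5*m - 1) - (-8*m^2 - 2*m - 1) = 7*m^2 - 3*m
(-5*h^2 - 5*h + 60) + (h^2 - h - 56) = -4*h^2 - 6*h + 4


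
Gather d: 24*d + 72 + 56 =24*d + 128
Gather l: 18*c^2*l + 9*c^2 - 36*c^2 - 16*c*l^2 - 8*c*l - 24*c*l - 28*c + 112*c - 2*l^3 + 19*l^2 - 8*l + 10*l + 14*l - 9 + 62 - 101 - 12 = -27*c^2 + 84*c - 2*l^3 + l^2*(19 - 16*c) + l*(18*c^2 - 32*c + 16) - 60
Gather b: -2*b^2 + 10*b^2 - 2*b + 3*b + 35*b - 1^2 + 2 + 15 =8*b^2 + 36*b + 16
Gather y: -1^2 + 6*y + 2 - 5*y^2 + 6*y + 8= -5*y^2 + 12*y + 9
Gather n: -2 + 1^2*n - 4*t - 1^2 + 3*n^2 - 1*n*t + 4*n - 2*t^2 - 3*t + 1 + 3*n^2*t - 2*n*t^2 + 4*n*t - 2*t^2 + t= n^2*(3*t + 3) + n*(-2*t^2 + 3*t + 5) - 4*t^2 - 6*t - 2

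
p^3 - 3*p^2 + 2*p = p*(p - 2)*(p - 1)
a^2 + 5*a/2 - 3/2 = (a - 1/2)*(a + 3)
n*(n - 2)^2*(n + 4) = n^4 - 12*n^2 + 16*n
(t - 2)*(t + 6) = t^2 + 4*t - 12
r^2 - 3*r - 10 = (r - 5)*(r + 2)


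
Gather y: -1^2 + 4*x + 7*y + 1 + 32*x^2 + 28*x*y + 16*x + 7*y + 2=32*x^2 + 20*x + y*(28*x + 14) + 2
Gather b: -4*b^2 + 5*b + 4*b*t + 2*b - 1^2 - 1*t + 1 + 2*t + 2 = -4*b^2 + b*(4*t + 7) + t + 2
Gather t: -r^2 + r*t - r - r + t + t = -r^2 - 2*r + t*(r + 2)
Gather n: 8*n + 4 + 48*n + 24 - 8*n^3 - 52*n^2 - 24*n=-8*n^3 - 52*n^2 + 32*n + 28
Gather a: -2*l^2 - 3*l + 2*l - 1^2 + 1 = -2*l^2 - l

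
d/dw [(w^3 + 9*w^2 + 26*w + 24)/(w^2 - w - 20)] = (w^2 - 10*w - 31)/(w^2 - 10*w + 25)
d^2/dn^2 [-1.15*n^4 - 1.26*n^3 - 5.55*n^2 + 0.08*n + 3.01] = -13.8*n^2 - 7.56*n - 11.1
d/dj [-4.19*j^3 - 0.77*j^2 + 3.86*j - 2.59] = -12.57*j^2 - 1.54*j + 3.86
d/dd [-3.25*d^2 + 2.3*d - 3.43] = 2.3 - 6.5*d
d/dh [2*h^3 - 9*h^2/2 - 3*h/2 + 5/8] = 6*h^2 - 9*h - 3/2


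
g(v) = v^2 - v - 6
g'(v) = 2*v - 1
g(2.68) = -1.50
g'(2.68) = 4.36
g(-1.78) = -1.05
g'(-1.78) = -4.56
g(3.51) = 2.81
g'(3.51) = 6.02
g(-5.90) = 34.71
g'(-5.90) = -12.80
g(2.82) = -0.87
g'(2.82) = 4.64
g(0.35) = -6.23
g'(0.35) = -0.30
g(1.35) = -5.53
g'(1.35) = 1.70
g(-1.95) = -0.25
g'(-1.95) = -4.90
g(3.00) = 0.00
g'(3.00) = 5.00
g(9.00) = 66.00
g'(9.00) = 17.00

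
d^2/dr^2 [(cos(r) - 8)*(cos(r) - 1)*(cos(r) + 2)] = 37*cos(r)/4 + 14*cos(2*r) - 9*cos(3*r)/4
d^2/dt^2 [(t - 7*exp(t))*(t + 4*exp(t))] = -3*t*exp(t) - 112*exp(2*t) - 6*exp(t) + 2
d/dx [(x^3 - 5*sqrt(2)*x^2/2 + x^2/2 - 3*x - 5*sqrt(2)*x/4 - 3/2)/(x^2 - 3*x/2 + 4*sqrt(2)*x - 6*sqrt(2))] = (4*x^4 - 12*x^3 + 32*sqrt(2)*x^3 - 71*x^2 - 44*sqrt(2)*x^2 - 24*sqrt(2)*x + 252*x + 51 + 96*sqrt(2))/(4*x^4 - 12*x^3 + 32*sqrt(2)*x^3 - 96*sqrt(2)*x^2 + 137*x^2 - 384*x + 72*sqrt(2)*x + 288)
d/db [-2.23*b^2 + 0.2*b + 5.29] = 0.2 - 4.46*b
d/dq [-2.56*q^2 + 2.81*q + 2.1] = 2.81 - 5.12*q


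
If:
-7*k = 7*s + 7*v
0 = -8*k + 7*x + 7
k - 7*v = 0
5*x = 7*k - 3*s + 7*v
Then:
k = -7/8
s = 1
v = -1/8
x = -2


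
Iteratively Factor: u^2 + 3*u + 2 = (u + 2)*(u + 1)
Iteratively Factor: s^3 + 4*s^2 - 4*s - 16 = (s + 2)*(s^2 + 2*s - 8) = (s + 2)*(s + 4)*(s - 2)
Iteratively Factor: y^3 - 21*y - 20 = (y + 4)*(y^2 - 4*y - 5) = (y - 5)*(y + 4)*(y + 1)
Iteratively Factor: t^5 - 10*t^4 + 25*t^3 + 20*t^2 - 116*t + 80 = (t - 1)*(t^4 - 9*t^3 + 16*t^2 + 36*t - 80) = (t - 2)*(t - 1)*(t^3 - 7*t^2 + 2*t + 40) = (t - 5)*(t - 2)*(t - 1)*(t^2 - 2*t - 8) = (t - 5)*(t - 2)*(t - 1)*(t + 2)*(t - 4)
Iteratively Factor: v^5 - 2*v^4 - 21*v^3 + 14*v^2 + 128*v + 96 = (v + 1)*(v^4 - 3*v^3 - 18*v^2 + 32*v + 96) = (v + 1)*(v + 2)*(v^3 - 5*v^2 - 8*v + 48) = (v - 4)*(v + 1)*(v + 2)*(v^2 - v - 12) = (v - 4)^2*(v + 1)*(v + 2)*(v + 3)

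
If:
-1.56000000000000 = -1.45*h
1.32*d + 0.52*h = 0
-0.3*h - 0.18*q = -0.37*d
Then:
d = -0.42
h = 1.08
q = -2.66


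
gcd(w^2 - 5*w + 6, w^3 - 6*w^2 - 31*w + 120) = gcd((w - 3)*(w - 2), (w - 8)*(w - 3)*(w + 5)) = w - 3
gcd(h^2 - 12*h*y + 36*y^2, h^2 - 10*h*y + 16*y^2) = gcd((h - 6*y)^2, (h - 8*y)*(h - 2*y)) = 1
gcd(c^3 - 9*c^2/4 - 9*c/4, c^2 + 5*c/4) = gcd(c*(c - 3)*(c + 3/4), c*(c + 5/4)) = c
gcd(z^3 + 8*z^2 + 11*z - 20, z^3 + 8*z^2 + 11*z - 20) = z^3 + 8*z^2 + 11*z - 20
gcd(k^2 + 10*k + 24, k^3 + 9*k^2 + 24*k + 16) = k + 4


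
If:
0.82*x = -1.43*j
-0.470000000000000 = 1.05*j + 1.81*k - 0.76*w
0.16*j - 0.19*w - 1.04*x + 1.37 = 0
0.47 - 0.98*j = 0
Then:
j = 0.48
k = 4.58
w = 12.19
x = -0.84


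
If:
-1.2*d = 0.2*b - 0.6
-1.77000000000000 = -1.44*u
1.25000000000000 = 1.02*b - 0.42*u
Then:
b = 1.73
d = 0.21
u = 1.23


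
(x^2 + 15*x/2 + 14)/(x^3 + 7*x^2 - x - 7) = (x^2 + 15*x/2 + 14)/(x^3 + 7*x^2 - x - 7)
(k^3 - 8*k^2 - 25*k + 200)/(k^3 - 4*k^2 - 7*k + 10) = (k^2 - 3*k - 40)/(k^2 + k - 2)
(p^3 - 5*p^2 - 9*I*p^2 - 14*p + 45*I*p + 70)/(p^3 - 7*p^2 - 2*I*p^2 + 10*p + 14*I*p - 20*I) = (p - 7*I)/(p - 2)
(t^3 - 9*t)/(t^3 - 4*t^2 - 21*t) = (t - 3)/(t - 7)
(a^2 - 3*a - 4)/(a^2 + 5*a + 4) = (a - 4)/(a + 4)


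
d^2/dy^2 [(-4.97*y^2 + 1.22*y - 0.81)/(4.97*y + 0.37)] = -45.86316/(122.763473*y^3 + 27.417999*y^2 + 2.041179*y + 0.050653)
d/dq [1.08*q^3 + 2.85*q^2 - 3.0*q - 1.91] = 3.24*q^2 + 5.7*q - 3.0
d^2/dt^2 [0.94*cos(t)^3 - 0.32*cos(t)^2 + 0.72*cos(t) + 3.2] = -1.425*cos(t) + 0.64*cos(2*t) - 2.115*cos(3*t)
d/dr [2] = 0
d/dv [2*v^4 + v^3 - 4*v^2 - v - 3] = 8*v^3 + 3*v^2 - 8*v - 1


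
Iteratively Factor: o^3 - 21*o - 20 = (o + 1)*(o^2 - o - 20) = (o + 1)*(o + 4)*(o - 5)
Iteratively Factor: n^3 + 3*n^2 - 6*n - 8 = (n - 2)*(n^2 + 5*n + 4) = (n - 2)*(n + 1)*(n + 4)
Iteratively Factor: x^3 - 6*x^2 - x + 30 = (x + 2)*(x^2 - 8*x + 15) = (x - 5)*(x + 2)*(x - 3)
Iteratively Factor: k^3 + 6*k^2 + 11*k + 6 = (k + 3)*(k^2 + 3*k + 2) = (k + 1)*(k + 3)*(k + 2)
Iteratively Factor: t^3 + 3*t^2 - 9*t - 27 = (t + 3)*(t^2 - 9) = (t + 3)^2*(t - 3)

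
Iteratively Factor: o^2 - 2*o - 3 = (o - 3)*(o + 1)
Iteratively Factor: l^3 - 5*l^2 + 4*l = (l)*(l^2 - 5*l + 4) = l*(l - 4)*(l - 1)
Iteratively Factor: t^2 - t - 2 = (t + 1)*(t - 2)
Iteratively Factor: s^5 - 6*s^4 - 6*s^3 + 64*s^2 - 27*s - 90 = (s + 1)*(s^4 - 7*s^3 + s^2 + 63*s - 90) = (s - 3)*(s + 1)*(s^3 - 4*s^2 - 11*s + 30) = (s - 3)*(s + 1)*(s + 3)*(s^2 - 7*s + 10) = (s - 3)*(s - 2)*(s + 1)*(s + 3)*(s - 5)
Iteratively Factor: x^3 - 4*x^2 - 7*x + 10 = (x - 1)*(x^2 - 3*x - 10) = (x - 5)*(x - 1)*(x + 2)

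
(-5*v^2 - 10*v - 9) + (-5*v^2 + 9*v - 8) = -10*v^2 - v - 17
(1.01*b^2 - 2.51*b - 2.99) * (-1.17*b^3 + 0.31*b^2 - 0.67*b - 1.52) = -1.1817*b^5 + 3.2498*b^4 + 2.0435*b^3 - 0.7804*b^2 + 5.8185*b + 4.5448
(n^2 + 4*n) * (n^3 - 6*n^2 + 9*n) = n^5 - 2*n^4 - 15*n^3 + 36*n^2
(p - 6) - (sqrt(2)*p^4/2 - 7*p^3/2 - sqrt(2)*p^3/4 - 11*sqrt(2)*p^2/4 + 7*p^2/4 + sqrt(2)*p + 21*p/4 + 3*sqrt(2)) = -sqrt(2)*p^4/2 + sqrt(2)*p^3/4 + 7*p^3/2 - 7*p^2/4 + 11*sqrt(2)*p^2/4 - 17*p/4 - sqrt(2)*p - 6 - 3*sqrt(2)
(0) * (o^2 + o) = 0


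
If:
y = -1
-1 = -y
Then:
No Solution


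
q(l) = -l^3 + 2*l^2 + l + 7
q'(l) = -3*l^2 + 4*l + 1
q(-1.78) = 17.20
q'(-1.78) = -15.63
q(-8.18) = 679.99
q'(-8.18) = -232.46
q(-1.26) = 10.92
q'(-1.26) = -8.80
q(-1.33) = 11.56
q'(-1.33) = -9.63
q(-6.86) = 417.09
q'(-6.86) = -167.62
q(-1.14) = 9.94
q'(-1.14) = -7.46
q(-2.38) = 29.43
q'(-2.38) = -25.51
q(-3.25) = 59.20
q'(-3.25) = -43.69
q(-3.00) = 49.00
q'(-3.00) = -38.00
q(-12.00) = 2011.00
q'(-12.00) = -479.00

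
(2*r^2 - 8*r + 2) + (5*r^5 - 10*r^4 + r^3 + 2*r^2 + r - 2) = 5*r^5 - 10*r^4 + r^3 + 4*r^2 - 7*r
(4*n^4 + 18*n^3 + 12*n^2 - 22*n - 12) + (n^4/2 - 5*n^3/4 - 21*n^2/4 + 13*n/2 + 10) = 9*n^4/2 + 67*n^3/4 + 27*n^2/4 - 31*n/2 - 2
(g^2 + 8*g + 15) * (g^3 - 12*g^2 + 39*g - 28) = g^5 - 4*g^4 - 42*g^3 + 104*g^2 + 361*g - 420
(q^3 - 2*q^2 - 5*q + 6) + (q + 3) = q^3 - 2*q^2 - 4*q + 9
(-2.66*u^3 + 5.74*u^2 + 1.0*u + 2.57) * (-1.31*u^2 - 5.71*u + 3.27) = 3.4846*u^5 + 7.6692*u^4 - 42.7836*u^3 + 9.6931*u^2 - 11.4047*u + 8.4039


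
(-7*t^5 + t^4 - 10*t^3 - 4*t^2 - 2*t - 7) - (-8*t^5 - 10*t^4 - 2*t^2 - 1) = t^5 + 11*t^4 - 10*t^3 - 2*t^2 - 2*t - 6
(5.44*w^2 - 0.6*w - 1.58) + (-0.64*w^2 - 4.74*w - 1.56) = 4.8*w^2 - 5.34*w - 3.14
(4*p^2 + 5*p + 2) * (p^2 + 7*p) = 4*p^4 + 33*p^3 + 37*p^2 + 14*p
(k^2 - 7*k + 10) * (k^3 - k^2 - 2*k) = k^5 - 8*k^4 + 15*k^3 + 4*k^2 - 20*k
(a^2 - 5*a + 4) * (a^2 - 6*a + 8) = a^4 - 11*a^3 + 42*a^2 - 64*a + 32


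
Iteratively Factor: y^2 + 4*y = (y)*(y + 4)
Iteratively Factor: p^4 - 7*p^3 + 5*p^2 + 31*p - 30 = (p - 3)*(p^3 - 4*p^2 - 7*p + 10) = (p - 3)*(p + 2)*(p^2 - 6*p + 5) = (p - 5)*(p - 3)*(p + 2)*(p - 1)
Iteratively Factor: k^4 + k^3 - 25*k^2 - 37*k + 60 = (k - 5)*(k^3 + 6*k^2 + 5*k - 12) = (k - 5)*(k - 1)*(k^2 + 7*k + 12) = (k - 5)*(k - 1)*(k + 4)*(k + 3)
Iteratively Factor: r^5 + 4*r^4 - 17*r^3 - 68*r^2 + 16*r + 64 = (r + 4)*(r^4 - 17*r^2 + 16) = (r + 4)^2*(r^3 - 4*r^2 - r + 4) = (r - 4)*(r + 4)^2*(r^2 - 1) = (r - 4)*(r + 1)*(r + 4)^2*(r - 1)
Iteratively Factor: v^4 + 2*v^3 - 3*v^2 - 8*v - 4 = (v - 2)*(v^3 + 4*v^2 + 5*v + 2) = (v - 2)*(v + 1)*(v^2 + 3*v + 2) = (v - 2)*(v + 1)^2*(v + 2)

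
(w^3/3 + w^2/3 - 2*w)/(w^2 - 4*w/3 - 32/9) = 3*w*(-w^2 - w + 6)/(-9*w^2 + 12*w + 32)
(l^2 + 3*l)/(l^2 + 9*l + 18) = l/(l + 6)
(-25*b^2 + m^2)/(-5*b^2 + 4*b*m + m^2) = (5*b - m)/(b - m)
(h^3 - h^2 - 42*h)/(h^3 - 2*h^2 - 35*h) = (h + 6)/(h + 5)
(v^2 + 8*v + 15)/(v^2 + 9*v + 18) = (v + 5)/(v + 6)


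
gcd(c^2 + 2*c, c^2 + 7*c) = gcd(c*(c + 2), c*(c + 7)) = c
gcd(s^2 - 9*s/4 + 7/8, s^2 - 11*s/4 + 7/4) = s - 7/4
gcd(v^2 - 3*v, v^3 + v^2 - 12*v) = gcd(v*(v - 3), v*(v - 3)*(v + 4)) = v^2 - 3*v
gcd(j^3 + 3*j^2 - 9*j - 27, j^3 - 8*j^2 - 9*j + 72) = j^2 - 9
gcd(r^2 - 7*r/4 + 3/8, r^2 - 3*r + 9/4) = r - 3/2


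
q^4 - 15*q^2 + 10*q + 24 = (q - 3)*(q - 2)*(q + 1)*(q + 4)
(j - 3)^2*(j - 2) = j^3 - 8*j^2 + 21*j - 18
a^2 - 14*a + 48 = (a - 8)*(a - 6)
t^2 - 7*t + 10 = (t - 5)*(t - 2)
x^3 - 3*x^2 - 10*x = x*(x - 5)*(x + 2)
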